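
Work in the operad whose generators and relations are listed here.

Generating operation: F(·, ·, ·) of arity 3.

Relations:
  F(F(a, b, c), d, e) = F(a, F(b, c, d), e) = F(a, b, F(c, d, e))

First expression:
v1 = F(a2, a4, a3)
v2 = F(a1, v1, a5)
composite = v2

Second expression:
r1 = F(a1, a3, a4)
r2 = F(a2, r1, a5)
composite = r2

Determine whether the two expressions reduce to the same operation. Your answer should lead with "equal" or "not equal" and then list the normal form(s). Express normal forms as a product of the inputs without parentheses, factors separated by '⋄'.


not equal; the first gives a1 ⋄ a2 ⋄ a4 ⋄ a3 ⋄ a5 and the second a2 ⋄ a1 ⋄ a3 ⋄ a4 ⋄ a5

Reducing the first expression gives a1 ⋄ a2 ⋄ a4 ⋄ a3 ⋄ a5
Reducing the second expression gives a2 ⋄ a1 ⋄ a3 ⋄ a4 ⋄ a5
No match — not equal.


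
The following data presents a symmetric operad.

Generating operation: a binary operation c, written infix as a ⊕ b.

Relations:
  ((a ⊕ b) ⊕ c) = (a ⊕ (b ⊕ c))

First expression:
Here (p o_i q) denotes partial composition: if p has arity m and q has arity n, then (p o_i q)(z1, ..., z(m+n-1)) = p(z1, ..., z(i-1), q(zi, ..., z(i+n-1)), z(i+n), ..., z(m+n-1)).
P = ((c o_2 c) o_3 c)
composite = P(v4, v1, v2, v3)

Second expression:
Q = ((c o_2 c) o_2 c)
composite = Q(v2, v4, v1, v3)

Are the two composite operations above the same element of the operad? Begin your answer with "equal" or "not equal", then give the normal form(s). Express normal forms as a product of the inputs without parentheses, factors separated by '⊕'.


not equal; first: v4 ⊕ v1 ⊕ v2 ⊕ v3; second: v2 ⊕ v4 ⊕ v1 ⊕ v3

Normal form of the first expression: v4 ⊕ v1 ⊕ v2 ⊕ v3
Normal form of the second expression: v2 ⊕ v4 ⊕ v1 ⊕ v3
Distinct normal forms: not equal.


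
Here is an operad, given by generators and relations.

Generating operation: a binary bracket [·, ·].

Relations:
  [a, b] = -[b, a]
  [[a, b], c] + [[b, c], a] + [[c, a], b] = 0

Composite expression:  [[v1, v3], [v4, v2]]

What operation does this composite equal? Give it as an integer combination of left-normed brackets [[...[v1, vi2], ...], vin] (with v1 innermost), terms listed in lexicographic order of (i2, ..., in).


-[[[v1, v3], v2], v4] + [[[v1, v3], v4], v2]

In the tensor algebra, words opening v1 carry the v1-anchored form.
Composite bracket: [[v1, v3], [v4, v2]]
Under [a, b] = ab - ba we get 8 signed associative words (2^3 = 8).
Coefficients come from the v1-initial words:
  v1v3v2v4 appears with sign -1, giving the term -[[[v1, v3], v2], v4]
  v1v3v4v2 appears with sign +1, giving the term +[[[v1, v3], v4], v2]


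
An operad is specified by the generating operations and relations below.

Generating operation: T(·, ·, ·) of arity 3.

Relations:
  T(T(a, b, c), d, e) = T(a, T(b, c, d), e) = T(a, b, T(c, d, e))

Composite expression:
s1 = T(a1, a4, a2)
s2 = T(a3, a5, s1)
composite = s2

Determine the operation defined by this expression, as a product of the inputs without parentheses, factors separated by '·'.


a3 · a5 · a1 · a4 · a2

The T-tree's shape is irrelevant; the a-reading-order decides.
T(a1, a4, a2) spells out as a1 · a4 · a2
T(a3, a5, T(a1, a4, a2)) spells out as a3 · a5 · a1 · a4 · a2


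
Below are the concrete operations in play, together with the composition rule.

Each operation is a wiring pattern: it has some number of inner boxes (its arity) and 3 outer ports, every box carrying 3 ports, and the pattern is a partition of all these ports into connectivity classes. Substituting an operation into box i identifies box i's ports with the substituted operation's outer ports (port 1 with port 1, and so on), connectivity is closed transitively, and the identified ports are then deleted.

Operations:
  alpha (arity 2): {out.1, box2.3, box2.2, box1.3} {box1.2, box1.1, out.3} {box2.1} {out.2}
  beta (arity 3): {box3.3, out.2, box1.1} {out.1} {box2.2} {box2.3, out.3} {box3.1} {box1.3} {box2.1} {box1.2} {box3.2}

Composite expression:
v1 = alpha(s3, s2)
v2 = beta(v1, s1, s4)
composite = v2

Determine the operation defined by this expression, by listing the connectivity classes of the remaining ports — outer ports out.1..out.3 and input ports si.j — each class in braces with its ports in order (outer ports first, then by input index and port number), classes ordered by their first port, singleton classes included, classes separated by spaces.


{out.1} {out.2, s2.2, s2.3, s3.3, s4.3} {out.3, s1.3} {s1.1} {s1.2} {s2.1} {s3.1, s3.2} {s4.1} {s4.2}


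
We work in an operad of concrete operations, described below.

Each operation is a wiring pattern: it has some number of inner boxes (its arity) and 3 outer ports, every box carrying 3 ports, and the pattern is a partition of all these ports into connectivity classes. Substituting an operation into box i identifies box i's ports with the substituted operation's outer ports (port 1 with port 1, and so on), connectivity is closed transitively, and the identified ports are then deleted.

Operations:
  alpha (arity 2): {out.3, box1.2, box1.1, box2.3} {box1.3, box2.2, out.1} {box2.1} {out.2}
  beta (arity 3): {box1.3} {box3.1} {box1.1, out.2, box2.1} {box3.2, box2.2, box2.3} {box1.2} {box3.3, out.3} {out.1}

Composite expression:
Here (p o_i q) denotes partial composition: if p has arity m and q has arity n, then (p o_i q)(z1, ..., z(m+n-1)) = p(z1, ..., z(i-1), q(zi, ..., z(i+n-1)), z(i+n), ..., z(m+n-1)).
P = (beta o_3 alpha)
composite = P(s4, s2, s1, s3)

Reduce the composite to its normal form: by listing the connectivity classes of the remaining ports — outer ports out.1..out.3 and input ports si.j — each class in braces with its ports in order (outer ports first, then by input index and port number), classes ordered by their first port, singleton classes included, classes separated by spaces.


Connectivity passes through glued beta-boundaries; trace each wire chain.
the subtree at alpha composes to {out.1, s1.3, s3.2} {out.2} {out.3, s1.1, s1.2, s3.3} {s3.1} on (s1, s3); out.j = own outer ports
the subtree at beta composes to {out.1} {out.2, s2.1, s4.1} {out.3, s1.1, s1.2, s3.3} {s1.3, s3.2} {s2.2, s2.3} {s3.1} {s4.2} {s4.3} on (s4, s2, s1, s3); out.j = own outer ports

{out.1} {out.2, s2.1, s4.1} {out.3, s1.1, s1.2, s3.3} {s1.3, s3.2} {s2.2, s2.3} {s3.1} {s4.2} {s4.3}


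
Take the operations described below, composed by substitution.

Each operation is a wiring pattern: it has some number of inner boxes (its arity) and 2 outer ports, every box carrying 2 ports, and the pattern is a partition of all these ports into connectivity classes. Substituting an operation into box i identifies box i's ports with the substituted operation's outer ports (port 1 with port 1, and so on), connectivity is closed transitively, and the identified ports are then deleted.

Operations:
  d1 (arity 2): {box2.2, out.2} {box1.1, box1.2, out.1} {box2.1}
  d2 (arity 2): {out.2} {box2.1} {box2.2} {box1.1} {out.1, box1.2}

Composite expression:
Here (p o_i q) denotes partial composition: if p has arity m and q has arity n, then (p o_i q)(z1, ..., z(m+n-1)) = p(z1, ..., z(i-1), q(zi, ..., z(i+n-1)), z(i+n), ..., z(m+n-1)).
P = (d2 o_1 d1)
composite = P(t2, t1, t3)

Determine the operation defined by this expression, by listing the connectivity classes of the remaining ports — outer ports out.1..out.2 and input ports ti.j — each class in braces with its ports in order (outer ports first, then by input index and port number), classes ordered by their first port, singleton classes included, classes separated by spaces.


{out.1, t1.2} {out.2} {t1.1} {t2.1, t2.2} {t3.1} {t3.2}

Reachability decides: close wires over d2-identified ports.
d1 over (t2, t1) gives {out.1, t2.1, t2.2} {out.2, t1.2} {t1.1}, out.j being that stage's outer ports
d2 over (t2, t1, t3) gives {out.1, t1.2} {out.2} {t1.1} {t2.1, t2.2} {t3.1} {t3.2}, out.j being that stage's outer ports


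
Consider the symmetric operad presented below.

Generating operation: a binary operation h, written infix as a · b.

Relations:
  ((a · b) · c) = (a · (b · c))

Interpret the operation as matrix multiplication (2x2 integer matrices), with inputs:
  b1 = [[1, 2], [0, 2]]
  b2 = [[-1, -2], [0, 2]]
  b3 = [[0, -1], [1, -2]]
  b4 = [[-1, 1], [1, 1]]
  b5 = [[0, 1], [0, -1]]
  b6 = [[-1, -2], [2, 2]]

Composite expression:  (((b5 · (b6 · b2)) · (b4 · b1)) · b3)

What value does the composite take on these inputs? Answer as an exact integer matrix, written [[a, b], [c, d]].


(b6 · b2) = [[1, -2], [-2, 0]]
(b5 · (b6 · b2)) = [[-2, 0], [2, 0]]
(b4 · b1) = [[-1, 0], [1, 4]]
((b5 · (b6 · b2)) · (b4 · b1)) = [[2, 0], [-2, 0]]
(((b5 · (b6 · b2)) · (b4 · b1)) · b3) = [[0, -2], [0, 2]]

[[0, -2], [0, 2]]


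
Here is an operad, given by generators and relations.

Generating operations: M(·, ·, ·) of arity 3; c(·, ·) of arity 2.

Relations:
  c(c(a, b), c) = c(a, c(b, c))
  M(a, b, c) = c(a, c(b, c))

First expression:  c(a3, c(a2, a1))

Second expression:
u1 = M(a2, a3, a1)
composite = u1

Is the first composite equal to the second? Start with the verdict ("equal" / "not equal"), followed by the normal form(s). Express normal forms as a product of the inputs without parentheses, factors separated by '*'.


not equal; the first gives a3 * a2 * a1 and the second a2 * a3 * a1

The first expression reduces to a3 * a2 * a1
The second expression reduces to a2 * a3 * a1
The forms do not match — not equal.


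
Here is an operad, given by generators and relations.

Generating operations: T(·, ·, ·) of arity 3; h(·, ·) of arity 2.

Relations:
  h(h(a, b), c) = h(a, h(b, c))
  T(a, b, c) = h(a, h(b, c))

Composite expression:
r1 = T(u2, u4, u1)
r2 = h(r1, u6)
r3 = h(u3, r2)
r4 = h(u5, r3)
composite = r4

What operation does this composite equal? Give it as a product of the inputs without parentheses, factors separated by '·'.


All parenthesizations of h agree; list the u-inputs left to right.
T(u2, u4, u1) reduces to u2 · u4 · u1
h(T(u2, u4, u1), u6) reduces to u2 · u4 · u1 · u6
h(u3, h(T(u2, u4, u1), u6)) reduces to u3 · u2 · u4 · u1 · u6
h(u5, h(u3, h(T(u2, u4, u1), u6))) reduces to u5 · u3 · u2 · u4 · u1 · u6

u5 · u3 · u2 · u4 · u1 · u6


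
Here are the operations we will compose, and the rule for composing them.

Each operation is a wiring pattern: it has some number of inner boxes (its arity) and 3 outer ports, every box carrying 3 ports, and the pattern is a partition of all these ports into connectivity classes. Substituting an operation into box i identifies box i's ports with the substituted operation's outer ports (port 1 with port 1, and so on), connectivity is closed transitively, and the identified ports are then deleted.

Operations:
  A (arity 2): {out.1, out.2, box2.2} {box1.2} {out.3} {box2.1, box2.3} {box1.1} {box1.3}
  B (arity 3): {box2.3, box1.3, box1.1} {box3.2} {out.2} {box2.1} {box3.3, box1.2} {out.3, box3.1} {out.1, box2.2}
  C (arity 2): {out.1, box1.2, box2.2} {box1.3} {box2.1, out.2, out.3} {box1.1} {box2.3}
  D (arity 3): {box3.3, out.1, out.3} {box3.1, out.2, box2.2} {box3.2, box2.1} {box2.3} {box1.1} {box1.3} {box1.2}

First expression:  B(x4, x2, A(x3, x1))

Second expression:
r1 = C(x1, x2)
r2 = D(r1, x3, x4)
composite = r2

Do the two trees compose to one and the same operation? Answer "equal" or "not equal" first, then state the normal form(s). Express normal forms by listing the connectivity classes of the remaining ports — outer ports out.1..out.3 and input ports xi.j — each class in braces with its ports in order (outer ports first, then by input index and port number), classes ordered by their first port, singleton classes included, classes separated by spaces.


not equal; the first gives {out.1, x2.2} {out.2} {out.3, x1.2} {x1.1, x1.3} {x2.1} {x2.3, x4.1, x4.3} {x3.1} {x3.2} {x3.3} {x4.2} and the second {out.1, out.3, x4.3} {out.2, x3.2, x4.1} {x1.1} {x1.2, x2.2} {x1.3} {x2.1} {x2.3} {x3.1, x4.2} {x3.3}

The first expression, normalized: {out.1, x2.2} {out.2} {out.3, x1.2} {x1.1, x1.3} {x2.1} {x2.3, x4.1, x4.3} {x3.1} {x3.2} {x3.3} {x4.2}
The second expression, normalized: {out.1, out.3, x4.3} {out.2, x3.2, x4.1} {x1.1} {x1.2, x2.2} {x1.3} {x2.1} {x2.3} {x3.1, x4.2} {x3.3}
They disagree, so not equal.


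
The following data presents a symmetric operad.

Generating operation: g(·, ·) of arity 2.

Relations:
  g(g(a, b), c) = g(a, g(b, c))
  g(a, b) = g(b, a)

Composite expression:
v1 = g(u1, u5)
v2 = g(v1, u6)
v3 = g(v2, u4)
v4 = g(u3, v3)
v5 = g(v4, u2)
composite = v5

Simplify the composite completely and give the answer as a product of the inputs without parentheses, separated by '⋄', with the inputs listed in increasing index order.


u1 ⋄ u2 ⋄ u3 ⋄ u4 ⋄ u5 ⋄ u6

Shape and order are irrelevant to g; the u-input set decides.
g(u1, u5) reduces to u1 ⋄ u5
g(g(u1, u5), u6) reduces to u1 ⋄ u5 ⋄ u6
g(g(g(u1, u5), u6), u4) reduces to u1 ⋄ u5 ⋄ u6 ⋄ u4
g(u3, g(g(g(u1, u5), u6), u4)) reduces to u3 ⋄ u1 ⋄ u5 ⋄ u6 ⋄ u4
g(g(u3, g(g(g(u1, u5), u6), u4)), u2) reduces to u3 ⋄ u1 ⋄ u5 ⋄ u6 ⋄ u4 ⋄ u2
the factors in increasing index order: u1 ⋄ u2 ⋄ u3 ⋄ u4 ⋄ u5 ⋄ u6


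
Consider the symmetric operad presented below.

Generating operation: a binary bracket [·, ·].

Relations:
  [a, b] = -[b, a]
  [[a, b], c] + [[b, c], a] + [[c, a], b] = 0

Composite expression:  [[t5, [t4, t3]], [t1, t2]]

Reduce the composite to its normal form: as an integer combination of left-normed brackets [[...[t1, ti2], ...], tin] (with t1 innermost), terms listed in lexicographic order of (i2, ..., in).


-[[[[t1, t2], t3], t4], t5] + [[[[t1, t2], t4], t3], t5] + [[[[t1, t2], t5], t3], t4] - [[[[t1, t2], t5], t4], t3]

Skip Jacobi rewriting: expand, keep t1-initial words, read off terms.
Composite bracket: [[t5, [t4, t3]], [t1, t2]]
The bracket unfolds into 16 signed words via [a, b] = ab - ba (2^4 = 16).
Words beginning with t1 determine it all:
  sign of t1t2t3t4t5 is -1, so it contributes -[[[[t1, t2], t3], t4], t5]
  sign of t1t2t4t3t5 is +1, so it contributes +[[[[t1, t2], t4], t3], t5]
  sign of t1t2t5t3t4 is +1, so it contributes +[[[[t1, t2], t5], t3], t4]
  sign of t1t2t5t4t3 is -1, so it contributes -[[[[t1, t2], t5], t4], t3]


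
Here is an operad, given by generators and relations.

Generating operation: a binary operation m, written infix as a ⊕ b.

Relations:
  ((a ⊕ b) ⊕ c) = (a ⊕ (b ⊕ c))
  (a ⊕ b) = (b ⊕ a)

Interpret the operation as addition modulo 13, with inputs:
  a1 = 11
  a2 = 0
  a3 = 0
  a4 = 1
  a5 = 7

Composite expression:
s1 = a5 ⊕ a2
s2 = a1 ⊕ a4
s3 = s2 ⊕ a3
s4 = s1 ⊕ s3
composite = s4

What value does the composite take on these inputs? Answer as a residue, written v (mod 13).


6 (mod 13)

(a5 ⊕ a2) = 7
(a1 ⊕ a4) = 12
((a1 ⊕ a4) ⊕ a3) = 12
((a5 ⊕ a2) ⊕ ((a1 ⊕ a4) ⊕ a3)) = 6


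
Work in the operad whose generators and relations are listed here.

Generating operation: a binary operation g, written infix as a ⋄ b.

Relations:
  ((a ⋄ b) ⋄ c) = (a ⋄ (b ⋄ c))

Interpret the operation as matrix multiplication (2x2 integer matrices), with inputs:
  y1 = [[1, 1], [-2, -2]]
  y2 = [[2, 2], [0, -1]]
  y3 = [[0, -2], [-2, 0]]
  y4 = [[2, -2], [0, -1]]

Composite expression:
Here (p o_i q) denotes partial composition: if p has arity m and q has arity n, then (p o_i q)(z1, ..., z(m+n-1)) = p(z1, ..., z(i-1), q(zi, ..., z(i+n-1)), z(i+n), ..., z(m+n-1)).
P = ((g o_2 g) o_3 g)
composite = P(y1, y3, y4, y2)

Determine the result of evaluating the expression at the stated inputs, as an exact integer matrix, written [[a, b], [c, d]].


[[-8, -14], [16, 28]]

(y4 ⋄ y2) = [[4, 6], [0, 1]]
(y3 ⋄ (y4 ⋄ y2)) = [[0, -2], [-8, -12]]
(y1 ⋄ (y3 ⋄ (y4 ⋄ y2))) = [[-8, -14], [16, 28]]


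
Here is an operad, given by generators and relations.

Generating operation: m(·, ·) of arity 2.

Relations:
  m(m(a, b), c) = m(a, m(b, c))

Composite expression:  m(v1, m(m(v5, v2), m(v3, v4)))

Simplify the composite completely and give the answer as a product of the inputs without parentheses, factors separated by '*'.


v1 * v5 * v2 * v3 * v4


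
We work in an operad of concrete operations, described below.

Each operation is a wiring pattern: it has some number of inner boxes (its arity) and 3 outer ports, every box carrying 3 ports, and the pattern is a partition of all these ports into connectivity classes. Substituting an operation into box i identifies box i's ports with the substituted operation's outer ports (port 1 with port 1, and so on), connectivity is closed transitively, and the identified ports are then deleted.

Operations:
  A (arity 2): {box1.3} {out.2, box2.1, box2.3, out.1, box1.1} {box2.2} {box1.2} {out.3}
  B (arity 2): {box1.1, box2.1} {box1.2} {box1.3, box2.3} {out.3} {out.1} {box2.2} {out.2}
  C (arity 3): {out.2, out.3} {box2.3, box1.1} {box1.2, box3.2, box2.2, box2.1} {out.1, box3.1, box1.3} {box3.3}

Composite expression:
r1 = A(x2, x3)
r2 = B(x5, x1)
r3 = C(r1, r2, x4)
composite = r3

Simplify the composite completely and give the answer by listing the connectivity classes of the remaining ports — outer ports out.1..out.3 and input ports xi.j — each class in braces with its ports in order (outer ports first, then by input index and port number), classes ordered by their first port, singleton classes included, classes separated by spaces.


{out.1, x4.1} {out.2, out.3} {x1.1, x5.1} {x1.2} {x1.3, x5.3} {x2.1, x3.1, x3.3, x4.2} {x2.2} {x2.3} {x3.2} {x4.3} {x5.2}

Connectivity passes through glued C-boundaries; trace each wire chain.
A over (x2, x3) gives {out.1, out.2, x2.1, x3.1, x3.3} {out.3} {x2.2} {x2.3} {x3.2}, out.j being that stage's outer ports
B over (x5, x1) gives {out.1} {out.2} {out.3} {x1.1, x5.1} {x1.2} {x1.3, x5.3} {x5.2}, out.j being that stage's outer ports
C over (x2, x3, x5, x1, x4) gives {out.1, x4.1} {out.2, out.3} {x1.1, x5.1} {x1.2} {x1.3, x5.3} {x2.1, x3.1, x3.3, x4.2} {x2.2} {x2.3} {x3.2} {x4.3} {x5.2}, out.j being that stage's outer ports


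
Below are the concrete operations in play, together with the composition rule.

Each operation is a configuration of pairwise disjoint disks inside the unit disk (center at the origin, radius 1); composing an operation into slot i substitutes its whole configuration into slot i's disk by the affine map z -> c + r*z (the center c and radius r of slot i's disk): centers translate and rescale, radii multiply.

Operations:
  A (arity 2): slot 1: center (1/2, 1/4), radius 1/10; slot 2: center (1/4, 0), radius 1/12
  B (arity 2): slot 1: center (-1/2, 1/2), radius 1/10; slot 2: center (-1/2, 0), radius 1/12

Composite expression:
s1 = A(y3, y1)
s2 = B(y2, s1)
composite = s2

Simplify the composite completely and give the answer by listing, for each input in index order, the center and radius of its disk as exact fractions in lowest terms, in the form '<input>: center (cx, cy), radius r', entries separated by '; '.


y1: center (-23/48, 0), radius 1/144; y2: center (-1/2, 1/2), radius 1/10; y3: center (-11/24, 1/48), radius 1/120

Follow each y-input down from B: c' goes to c + r*c', radius to r*r'.
input y2: applying the 1 nested substitution gives center (-1/2, 1/2), radius 1/10
input y3: applying the 2 nested substitutions gives center (-11/24, 1/48), radius 1/120
input y1: applying the 2 nested substitutions gives center (-23/48, 0), radius 1/144


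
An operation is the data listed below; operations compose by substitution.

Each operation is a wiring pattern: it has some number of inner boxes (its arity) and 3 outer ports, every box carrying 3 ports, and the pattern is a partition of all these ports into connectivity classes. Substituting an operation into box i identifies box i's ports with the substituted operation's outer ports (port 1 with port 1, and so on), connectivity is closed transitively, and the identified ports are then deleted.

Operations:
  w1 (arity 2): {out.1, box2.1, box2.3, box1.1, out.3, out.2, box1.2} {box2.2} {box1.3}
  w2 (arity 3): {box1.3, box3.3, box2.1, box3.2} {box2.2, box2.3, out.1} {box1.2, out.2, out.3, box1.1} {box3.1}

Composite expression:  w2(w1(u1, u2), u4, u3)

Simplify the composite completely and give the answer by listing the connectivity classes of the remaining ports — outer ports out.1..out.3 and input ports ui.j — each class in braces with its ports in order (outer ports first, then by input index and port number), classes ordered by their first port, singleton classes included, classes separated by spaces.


{out.1, u4.2, u4.3} {out.2, out.3, u1.1, u1.2, u2.1, u2.3, u3.2, u3.3, u4.1} {u1.3} {u2.2} {u3.1}

Reachability decides: close wires over w2-identified ports.
the subtree at w1 composes to {out.1, out.2, out.3, u1.1, u1.2, u2.1, u2.3} {u1.3} {u2.2} on (u1, u2); out.j = own outer ports
the subtree at w2 composes to {out.1, u4.2, u4.3} {out.2, out.3, u1.1, u1.2, u2.1, u2.3, u3.2, u3.3, u4.1} {u1.3} {u2.2} {u3.1} on (u1, u2, u4, u3); out.j = own outer ports


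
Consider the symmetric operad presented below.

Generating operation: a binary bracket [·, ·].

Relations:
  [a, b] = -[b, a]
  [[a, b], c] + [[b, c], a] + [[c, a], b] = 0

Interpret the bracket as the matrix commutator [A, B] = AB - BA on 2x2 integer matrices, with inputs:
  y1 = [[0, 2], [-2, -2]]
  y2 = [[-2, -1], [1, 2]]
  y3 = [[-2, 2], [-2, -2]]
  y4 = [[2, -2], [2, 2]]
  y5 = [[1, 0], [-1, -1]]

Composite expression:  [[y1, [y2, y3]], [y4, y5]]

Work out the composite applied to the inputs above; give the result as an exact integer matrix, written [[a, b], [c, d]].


[[-128, -192], [320, 128]]


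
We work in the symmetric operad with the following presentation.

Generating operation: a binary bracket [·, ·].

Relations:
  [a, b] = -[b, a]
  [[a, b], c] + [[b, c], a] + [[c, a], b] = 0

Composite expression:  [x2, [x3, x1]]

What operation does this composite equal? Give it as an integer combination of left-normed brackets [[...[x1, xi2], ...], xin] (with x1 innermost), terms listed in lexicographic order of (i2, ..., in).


Expand each bracket as ab - ba; the x1-initial words give the coefficients.
Composite bracket: [x2, [x3, x1]]
The bracket unfolds into 4 signed words via [a, b] = ab - ba (2^2 = 4).
Keep just the words that open with x1:
  x1x3x2 appears with sign +1, giving the term +[[x1, x3], x2]

[[x1, x3], x2]


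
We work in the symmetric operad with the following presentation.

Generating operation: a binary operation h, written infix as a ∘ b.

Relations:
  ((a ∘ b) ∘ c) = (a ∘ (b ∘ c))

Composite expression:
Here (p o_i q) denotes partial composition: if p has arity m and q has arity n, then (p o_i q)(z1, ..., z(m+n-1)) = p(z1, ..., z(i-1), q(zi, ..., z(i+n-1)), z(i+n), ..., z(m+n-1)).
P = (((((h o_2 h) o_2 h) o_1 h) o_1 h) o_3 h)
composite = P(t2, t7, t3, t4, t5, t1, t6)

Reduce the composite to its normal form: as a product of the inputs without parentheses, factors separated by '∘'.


t2 ∘ t7 ∘ t3 ∘ t4 ∘ t5 ∘ t1 ∘ t6

Associativity of h dissolves the nesting; only the t-input order survives.
(t2 ∘ t7) collapses to t2 ∘ t7
(t3 ∘ t4) collapses to t3 ∘ t4
((t2 ∘ t7) ∘ (t3 ∘ t4)) collapses to t2 ∘ t7 ∘ t3 ∘ t4
(t5 ∘ t1) collapses to t5 ∘ t1
((t5 ∘ t1) ∘ t6) collapses to t5 ∘ t1 ∘ t6
(((t2 ∘ t7) ∘ (t3 ∘ t4)) ∘ ((t5 ∘ t1) ∘ t6)) collapses to t2 ∘ t7 ∘ t3 ∘ t4 ∘ t5 ∘ t1 ∘ t6


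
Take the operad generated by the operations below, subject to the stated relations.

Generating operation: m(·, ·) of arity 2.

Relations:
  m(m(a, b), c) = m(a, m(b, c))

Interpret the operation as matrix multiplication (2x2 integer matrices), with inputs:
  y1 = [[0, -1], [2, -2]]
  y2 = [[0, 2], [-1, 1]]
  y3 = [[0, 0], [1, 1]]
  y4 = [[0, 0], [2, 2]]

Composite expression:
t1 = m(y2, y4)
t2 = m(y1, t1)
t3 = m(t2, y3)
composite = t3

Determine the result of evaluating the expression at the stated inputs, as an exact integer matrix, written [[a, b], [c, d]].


m(y2, y4) = [[4, 4], [2, 2]]
m(y1, m(y2, y4)) = [[-2, -2], [4, 4]]
m(m(y1, m(y2, y4)), y3) = [[-2, -2], [4, 4]]

[[-2, -2], [4, 4]]


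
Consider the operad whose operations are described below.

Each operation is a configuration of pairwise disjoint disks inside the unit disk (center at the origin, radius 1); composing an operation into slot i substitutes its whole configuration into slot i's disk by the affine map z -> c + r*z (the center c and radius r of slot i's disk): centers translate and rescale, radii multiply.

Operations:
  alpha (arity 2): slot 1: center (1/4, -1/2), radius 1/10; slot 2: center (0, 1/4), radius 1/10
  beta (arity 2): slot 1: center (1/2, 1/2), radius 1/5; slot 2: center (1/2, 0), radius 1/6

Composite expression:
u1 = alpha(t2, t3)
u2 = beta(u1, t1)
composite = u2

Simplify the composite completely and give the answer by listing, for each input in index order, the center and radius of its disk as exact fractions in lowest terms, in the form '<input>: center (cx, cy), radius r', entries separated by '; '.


Nesting under beta composes maps z -> c + r*z down each t-path.
t2 passes through 2 substitutions, ending at center (11/20, 2/5), radius 1/50
t3 passes through 2 substitutions, ending at center (1/2, 11/20), radius 1/50
t1 passes through 1 substitution, ending at center (1/2, 0), radius 1/6

t1: center (1/2, 0), radius 1/6; t2: center (11/20, 2/5), radius 1/50; t3: center (1/2, 11/20), radius 1/50


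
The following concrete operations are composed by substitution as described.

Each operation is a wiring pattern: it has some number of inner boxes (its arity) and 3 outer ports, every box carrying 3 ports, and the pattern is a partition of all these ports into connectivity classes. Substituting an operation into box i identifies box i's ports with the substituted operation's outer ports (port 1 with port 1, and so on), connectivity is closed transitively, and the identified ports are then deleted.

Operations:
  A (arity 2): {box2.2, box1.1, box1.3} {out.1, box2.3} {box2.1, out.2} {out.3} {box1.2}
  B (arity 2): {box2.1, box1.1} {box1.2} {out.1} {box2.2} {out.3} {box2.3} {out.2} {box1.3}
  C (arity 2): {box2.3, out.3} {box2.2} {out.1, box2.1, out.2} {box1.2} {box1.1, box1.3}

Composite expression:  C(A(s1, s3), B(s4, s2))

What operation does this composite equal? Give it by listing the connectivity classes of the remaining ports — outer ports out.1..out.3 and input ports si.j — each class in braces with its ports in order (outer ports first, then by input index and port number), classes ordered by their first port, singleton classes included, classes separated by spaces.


{out.1, out.2} {out.3} {s1.1, s1.3, s3.2} {s1.2} {s2.1, s4.1} {s2.2} {s2.3} {s3.1} {s3.3} {s4.2} {s4.3}

Substituting into C glues patterns; closure does the rest.
A over (s1, s3) gives {out.1, s3.3} {out.2, s3.1} {out.3} {s1.1, s1.3, s3.2} {s1.2}, out.j being that stage's outer ports
B over (s4, s2) gives {out.1} {out.2} {out.3} {s2.1, s4.1} {s2.2} {s2.3} {s4.2} {s4.3}, out.j being that stage's outer ports
C over (s1, s3, s4, s2) gives {out.1, out.2} {out.3} {s1.1, s1.3, s3.2} {s1.2} {s2.1, s4.1} {s2.2} {s2.3} {s3.1} {s3.3} {s4.2} {s4.3}, out.j being that stage's outer ports


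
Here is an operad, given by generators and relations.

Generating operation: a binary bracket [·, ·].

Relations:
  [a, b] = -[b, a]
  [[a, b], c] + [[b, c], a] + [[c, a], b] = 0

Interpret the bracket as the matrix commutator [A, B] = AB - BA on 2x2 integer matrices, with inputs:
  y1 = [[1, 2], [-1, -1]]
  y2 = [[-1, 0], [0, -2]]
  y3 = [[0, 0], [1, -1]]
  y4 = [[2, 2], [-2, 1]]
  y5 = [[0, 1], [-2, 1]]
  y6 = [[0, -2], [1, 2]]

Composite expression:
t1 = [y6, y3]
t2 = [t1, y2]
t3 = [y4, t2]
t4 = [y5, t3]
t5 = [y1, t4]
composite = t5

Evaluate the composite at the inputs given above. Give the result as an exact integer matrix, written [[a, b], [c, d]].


[[-24, 24], [36, 24]]

[y6, y3] = [[-2, 2], [3, 2]]
[[y6, y3], y2] = [[0, -2], [3, 0]]
[y4, [[y6, y3], y2]] = [[2, -2], [-3, -2]]
[y5, [y4, [[y6, y3], y2]]] = [[-7, -2], [-11, 7]]
[y1, [y5, [y4, [[y6, y3], y2]]]] = [[-24, 24], [36, 24]]


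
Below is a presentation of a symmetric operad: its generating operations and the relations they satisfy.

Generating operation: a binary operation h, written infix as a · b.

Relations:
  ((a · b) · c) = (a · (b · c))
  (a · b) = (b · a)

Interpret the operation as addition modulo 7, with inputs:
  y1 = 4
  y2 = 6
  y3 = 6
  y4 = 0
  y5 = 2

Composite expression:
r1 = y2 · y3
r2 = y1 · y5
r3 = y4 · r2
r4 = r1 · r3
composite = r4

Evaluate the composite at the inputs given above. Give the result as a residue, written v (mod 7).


4 (mod 7)

(y2 · y3) = 5
(y1 · y5) = 6
(y4 · (y1 · y5)) = 6
((y2 · y3) · (y4 · (y1 · y5))) = 4


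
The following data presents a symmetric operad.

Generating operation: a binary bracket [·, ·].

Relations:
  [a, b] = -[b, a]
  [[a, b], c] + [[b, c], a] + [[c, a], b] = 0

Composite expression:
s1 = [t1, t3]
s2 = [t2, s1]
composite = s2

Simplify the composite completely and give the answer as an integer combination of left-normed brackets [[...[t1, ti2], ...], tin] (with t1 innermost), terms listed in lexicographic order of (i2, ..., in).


Antisymmetry and Jacobi reduce to t1-anchored left-normed brackets.
Composite bracket: [t2, [t1, t3]]
Each bracket splits as ab - ba, giving 4 signed words (2^2 = 4).
Words beginning with t1 determine it all:
  the word t1t3t2 carries sign -1 and contributes -[[t1, t3], t2]

-[[t1, t3], t2]


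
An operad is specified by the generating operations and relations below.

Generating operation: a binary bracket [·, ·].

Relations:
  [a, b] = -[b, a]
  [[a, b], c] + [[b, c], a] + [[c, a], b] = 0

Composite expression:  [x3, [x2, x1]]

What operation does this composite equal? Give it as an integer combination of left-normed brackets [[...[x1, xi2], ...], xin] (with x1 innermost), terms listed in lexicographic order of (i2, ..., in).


[[x1, x2], x3]


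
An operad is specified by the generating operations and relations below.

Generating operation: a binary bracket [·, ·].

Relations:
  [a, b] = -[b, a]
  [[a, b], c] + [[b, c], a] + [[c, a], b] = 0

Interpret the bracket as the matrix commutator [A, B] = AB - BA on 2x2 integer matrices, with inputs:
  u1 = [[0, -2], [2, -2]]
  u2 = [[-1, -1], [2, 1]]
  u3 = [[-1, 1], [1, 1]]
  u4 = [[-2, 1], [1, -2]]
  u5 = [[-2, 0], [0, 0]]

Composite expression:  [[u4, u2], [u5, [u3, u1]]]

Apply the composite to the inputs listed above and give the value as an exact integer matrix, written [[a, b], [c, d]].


[[16, -24], [-72, -16]]

[u4, u2] = [[3, 2], [-2, -3]]
[u3, u1] = [[4, 2], [6, -4]]
[u5, [u3, u1]] = [[0, -4], [12, 0]]
[[u4, u2], [u5, [u3, u1]]] = [[16, -24], [-72, -16]]


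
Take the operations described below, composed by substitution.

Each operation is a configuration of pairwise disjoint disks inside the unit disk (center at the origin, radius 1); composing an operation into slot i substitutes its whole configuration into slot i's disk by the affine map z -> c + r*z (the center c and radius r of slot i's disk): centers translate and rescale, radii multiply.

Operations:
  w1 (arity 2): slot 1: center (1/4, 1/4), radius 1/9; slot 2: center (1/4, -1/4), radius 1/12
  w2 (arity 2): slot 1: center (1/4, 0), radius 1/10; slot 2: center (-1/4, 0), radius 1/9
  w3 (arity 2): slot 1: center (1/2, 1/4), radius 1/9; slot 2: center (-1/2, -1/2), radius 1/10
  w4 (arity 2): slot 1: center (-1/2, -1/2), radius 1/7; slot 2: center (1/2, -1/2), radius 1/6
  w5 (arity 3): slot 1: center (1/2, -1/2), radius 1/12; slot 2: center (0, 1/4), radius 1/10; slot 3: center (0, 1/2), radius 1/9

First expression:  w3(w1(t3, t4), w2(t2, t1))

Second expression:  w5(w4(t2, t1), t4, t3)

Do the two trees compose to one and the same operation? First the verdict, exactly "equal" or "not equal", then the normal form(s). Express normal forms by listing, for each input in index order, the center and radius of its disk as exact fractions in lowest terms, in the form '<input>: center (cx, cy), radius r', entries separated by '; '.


not equal — first t1: center (-21/40, -1/2), radius 1/90; t2: center (-19/40, -1/2), radius 1/100; t3: center (19/36, 5/18), radius 1/81; t4: center (19/36, 2/9), radius 1/108, second t1: center (13/24, -13/24), radius 1/72; t2: center (11/24, -13/24), radius 1/84; t3: center (0, 1/2), radius 1/9; t4: center (0, 1/4), radius 1/10

In normal form, the first expression is t1: center (-21/40, -1/2), radius 1/90; t2: center (-19/40, -1/2), radius 1/100; t3: center (19/36, 5/18), radius 1/81; t4: center (19/36, 2/9), radius 1/108
In normal form, the second expression is t1: center (13/24, -13/24), radius 1/72; t2: center (11/24, -13/24), radius 1/84; t3: center (0, 1/2), radius 1/9; t4: center (0, 1/4), radius 1/10
Distinct normal forms: not equal.


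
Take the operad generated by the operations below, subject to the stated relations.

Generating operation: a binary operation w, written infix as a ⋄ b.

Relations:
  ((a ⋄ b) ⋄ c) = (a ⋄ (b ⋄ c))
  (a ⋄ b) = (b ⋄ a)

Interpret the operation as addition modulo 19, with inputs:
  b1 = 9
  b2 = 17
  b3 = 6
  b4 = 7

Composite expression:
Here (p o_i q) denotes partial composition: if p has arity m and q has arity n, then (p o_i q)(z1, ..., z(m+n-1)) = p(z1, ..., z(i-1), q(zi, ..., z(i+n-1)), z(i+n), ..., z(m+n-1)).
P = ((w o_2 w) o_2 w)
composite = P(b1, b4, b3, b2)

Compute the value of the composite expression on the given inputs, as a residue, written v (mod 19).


1 (mod 19)

(b4 ⋄ b3) = 13
((b4 ⋄ b3) ⋄ b2) = 11
(b1 ⋄ ((b4 ⋄ b3) ⋄ b2)) = 1


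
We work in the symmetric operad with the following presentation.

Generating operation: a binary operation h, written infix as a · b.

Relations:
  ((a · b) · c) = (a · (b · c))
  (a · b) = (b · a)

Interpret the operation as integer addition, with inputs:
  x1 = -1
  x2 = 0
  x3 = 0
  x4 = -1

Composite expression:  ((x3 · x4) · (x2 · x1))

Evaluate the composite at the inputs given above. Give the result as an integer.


-2

(x3 · x4) = -1
(x2 · x1) = -1
((x3 · x4) · (x2 · x1)) = -2


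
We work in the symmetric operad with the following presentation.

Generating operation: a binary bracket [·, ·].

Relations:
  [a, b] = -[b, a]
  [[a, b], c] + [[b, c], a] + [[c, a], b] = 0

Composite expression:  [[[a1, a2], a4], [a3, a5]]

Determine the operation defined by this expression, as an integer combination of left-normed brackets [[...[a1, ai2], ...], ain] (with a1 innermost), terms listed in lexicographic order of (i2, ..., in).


In the tensor algebra, words opening a1 carry the a1-anchored form.
Composite bracket: [[[a1, a2], a4], [a3, a5]]
The bracket unfolds into 16 signed words via [a, b] = ab - ba (2^4 = 16).
Words beginning with a1 determine it all:
  the word a1a2a4a3a5 carries sign +1 and contributes +[[[[a1, a2], a4], a3], a5]
  the word a1a2a4a5a3 carries sign -1 and contributes -[[[[a1, a2], a4], a5], a3]

[[[[a1, a2], a4], a3], a5] - [[[[a1, a2], a4], a5], a3]


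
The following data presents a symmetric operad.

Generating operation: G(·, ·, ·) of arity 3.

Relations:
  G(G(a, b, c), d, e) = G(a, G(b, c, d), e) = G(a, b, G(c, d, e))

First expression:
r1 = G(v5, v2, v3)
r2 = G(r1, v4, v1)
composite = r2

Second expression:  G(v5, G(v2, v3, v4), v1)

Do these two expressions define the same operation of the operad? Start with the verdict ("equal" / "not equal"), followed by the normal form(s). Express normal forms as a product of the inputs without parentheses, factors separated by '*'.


equal; both compose to v5 * v2 * v3 * v4 * v1


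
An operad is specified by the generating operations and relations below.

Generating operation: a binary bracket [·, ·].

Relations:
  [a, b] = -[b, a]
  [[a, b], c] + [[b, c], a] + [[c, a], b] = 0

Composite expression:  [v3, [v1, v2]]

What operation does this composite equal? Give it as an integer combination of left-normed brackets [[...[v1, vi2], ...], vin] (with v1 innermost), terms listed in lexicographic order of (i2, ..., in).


-[[v1, v2], v3]

A multilinear Lie element is pinned by v1-initial words (v1 innermost).
Composite bracket: [v3, [v1, v2]]
Each bracket splits as ab - ba, giving 4 signed words (2^2 = 4).
The v1-initial words carry the normal form:
  the word v1v2v3 carries sign -1 and contributes -[[v1, v2], v3]


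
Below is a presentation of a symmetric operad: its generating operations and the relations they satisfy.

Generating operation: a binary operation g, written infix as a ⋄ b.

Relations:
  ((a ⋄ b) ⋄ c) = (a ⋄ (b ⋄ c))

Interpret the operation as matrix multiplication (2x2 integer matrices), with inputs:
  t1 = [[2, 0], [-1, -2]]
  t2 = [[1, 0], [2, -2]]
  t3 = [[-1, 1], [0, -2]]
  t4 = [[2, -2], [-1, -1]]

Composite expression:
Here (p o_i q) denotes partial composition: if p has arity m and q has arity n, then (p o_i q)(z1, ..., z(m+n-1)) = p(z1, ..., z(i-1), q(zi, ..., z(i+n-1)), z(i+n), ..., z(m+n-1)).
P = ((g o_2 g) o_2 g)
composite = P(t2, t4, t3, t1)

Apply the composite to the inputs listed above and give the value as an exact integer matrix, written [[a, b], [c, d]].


(t4 ⋄ t3) = [[-2, 6], [1, 1]]
((t4 ⋄ t3) ⋄ t1) = [[-10, -12], [1, -2]]
(t2 ⋄ ((t4 ⋄ t3) ⋄ t1)) = [[-10, -12], [-22, -20]]

[[-10, -12], [-22, -20]]


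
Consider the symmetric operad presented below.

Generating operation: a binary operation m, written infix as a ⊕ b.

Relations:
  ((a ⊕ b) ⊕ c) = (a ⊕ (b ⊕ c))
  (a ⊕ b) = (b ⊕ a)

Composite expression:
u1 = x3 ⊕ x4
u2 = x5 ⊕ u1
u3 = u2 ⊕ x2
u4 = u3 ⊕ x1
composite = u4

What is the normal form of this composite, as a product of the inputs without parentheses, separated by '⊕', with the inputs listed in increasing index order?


x1 ⊕ x2 ⊕ x3 ⊕ x4 ⊕ x5

Reordering under m is free, so list the x-inputs canonically.
(x3 ⊕ x4) flattens to x3 ⊕ x4
(x5 ⊕ (x3 ⊕ x4)) flattens to x5 ⊕ x3 ⊕ x4
((x5 ⊕ (x3 ⊕ x4)) ⊕ x2) flattens to x5 ⊕ x3 ⊕ x4 ⊕ x2
(((x5 ⊕ (x3 ⊕ x4)) ⊕ x2) ⊕ x1) flattens to x5 ⊕ x3 ⊕ x4 ⊕ x2 ⊕ x1
rearranged into index order: x1 ⊕ x2 ⊕ x3 ⊕ x4 ⊕ x5


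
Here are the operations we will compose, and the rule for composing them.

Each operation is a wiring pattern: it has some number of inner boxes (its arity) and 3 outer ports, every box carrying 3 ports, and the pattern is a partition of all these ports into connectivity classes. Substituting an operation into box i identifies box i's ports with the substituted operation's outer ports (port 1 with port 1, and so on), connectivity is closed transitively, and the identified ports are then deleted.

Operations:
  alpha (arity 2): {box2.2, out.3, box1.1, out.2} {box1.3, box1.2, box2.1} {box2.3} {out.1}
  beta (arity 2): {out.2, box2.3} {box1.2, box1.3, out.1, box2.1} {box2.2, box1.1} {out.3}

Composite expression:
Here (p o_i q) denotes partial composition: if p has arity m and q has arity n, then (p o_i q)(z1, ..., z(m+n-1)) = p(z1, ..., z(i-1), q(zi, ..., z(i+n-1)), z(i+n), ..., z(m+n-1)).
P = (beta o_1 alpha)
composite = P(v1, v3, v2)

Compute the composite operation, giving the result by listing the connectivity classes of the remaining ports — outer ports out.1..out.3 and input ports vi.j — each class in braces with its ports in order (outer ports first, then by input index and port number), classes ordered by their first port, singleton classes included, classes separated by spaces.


{out.1, v1.1, v2.1, v3.2} {out.2, v2.3} {out.3} {v1.2, v1.3, v3.1} {v2.2} {v3.3}

Connectivity passes through glued beta-boundaries; trace each wire chain.
composing alpha on (v1, v3), with out.j its own outer ports: {out.1} {out.2, out.3, v1.1, v3.2} {v1.2, v1.3, v3.1} {v3.3}
composing beta on (v1, v3, v2), with out.j its own outer ports: {out.1, v1.1, v2.1, v3.2} {out.2, v2.3} {out.3} {v1.2, v1.3, v3.1} {v2.2} {v3.3}


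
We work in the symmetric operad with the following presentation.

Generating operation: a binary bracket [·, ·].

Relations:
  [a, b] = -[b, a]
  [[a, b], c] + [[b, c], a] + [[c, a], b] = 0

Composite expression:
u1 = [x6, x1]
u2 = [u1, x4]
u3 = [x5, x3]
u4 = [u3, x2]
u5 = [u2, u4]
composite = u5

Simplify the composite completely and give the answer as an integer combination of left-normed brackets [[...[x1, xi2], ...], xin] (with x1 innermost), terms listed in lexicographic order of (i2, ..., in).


-[[[[[x1, x6], x4], x2], x3], x5] + [[[[[x1, x6], x4], x2], x5], x3] + [[[[[x1, x6], x4], x3], x5], x2] - [[[[[x1, x6], x4], x5], x3], x2]

Left-normed coefficients sit on the x1-initial expansion words.
Composite bracket: [[[x6, x1], x4], [[x5, x3], x2]]
Full expansion: 32 signed words from ab - ba (2^5 = 32).
Coefficients come from the x1-initial words:
  x1x6x4x2x3x5 (sign -1) contributes -[[[[[x1, x6], x4], x2], x3], x5]
  x1x6x4x2x5x3 (sign +1) contributes +[[[[[x1, x6], x4], x2], x5], x3]
  x1x6x4x3x5x2 (sign +1) contributes +[[[[[x1, x6], x4], x3], x5], x2]
  x1x6x4x5x3x2 (sign -1) contributes -[[[[[x1, x6], x4], x5], x3], x2]
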